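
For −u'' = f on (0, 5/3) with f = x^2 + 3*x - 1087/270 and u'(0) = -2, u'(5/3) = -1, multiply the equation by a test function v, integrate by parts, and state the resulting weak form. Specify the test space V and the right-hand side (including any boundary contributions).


V = H^1(0, 5/3) (v unrestricted at boundary; u is determined up to an additive constant); weak form: ∫_0^5/3 u'v' dx = ∫_0^5/3 (x^2 + 3*x - 1087/270) v dx − v(5/3) + 2·v(0) for all v ∈ V.

Multiply both sides by a test function v and integrate from 0 to 5/3:
  ∫_0^5/3 −u''(x) v(x) dx = ∫_0^5/3 f(x) v(x) dx.
Integrate the LHS by parts once:
  ∫_0^5/3 −u'' v dx = −[u'(x) v(x)]_0^5/3 + ∫_0^5/3 u'(x) v'(x) dx.
Thus ∫_0^5/3 u'(x) v'(x) dx = ∫_0^5/3 f(x) v(x) dx + [u'(x) v(x)]_0^5/3.
Choose V so that boundary terms are either known or forced to vanish.
u has inhomogeneous Neumann u'(0) = -2, u'(5/3) = -1. [u' v]_0^5/3 = (-1)·v(5/3) − (-2)·v(0) = − v(5/3) + 2·v(0). Take V = H^1(0, 5/3); boundary term becomes part of RHS.
Weak formulation: find u (satisfying any essential BC) such that ∫_0^5/3 u'(x) v'(x) dx = ∫_0^5/3 f v dx − v(5/3) + 2·v(0) for all v ∈ V (Neumann data are natural BCs: they enter the RHS as boundary terms).
Substituting f(x) = x^2 + 3*x - 1087/270, the right-hand side is ∫_0^5/3 (x^2 + 3*x - 1087/270) v dx − v(5/3) + 2·v(0).
Compatibility check (pure Neumann): taking v ≡ 1 ∈ V gives 0 = ∫_0^5/3 f dx + (-1) − (-2), i.e. ∫_0^5/3 f dx must equal u'(0) − u'(5/3) = -1. Indeed ∫_0^5/3 (x^2 + 3*x - 1087/270) dx = -1, so the data are compatible. The solution is then unique only up to an additive constant (fix it e.g. by requiring ∫_0^5/3 u dx = 0).


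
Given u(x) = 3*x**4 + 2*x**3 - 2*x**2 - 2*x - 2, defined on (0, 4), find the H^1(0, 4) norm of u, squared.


||u||_{H^1}^2 = 25970592/35

The H^1 norm (squared) on an interval (0, L) is
  ||u||_{H^1}^2 = ∫_0^L u(x)^2 dx + ∫_0^L u'(x)^2 dx.
Compute u'(x) = 12*x**3 + 6*x**2 - 4*x - 2.
Then u(x)^2 = 9*x**8 + 12*x**7 - 8*x**6 - 20*x**5 - 16*x**4 + 12*x**2 + 8*x + 4 and u'(x)^2 = 144*x**6 + 144*x**5 - 60*x**4 - 96*x**3 - 8*x**2 + 16*x + 4.
Integrate each monomial from 0 to 4 using ∫_0^4 c·x^n dx = c·4^(n+1)/(n+1):
  ∫_0^4 u(x)^2 dx = ∫_0^4 (9*x^8 + 12*x^7 - 8*x^6 - 20*x^5 - 16*x^4 + 12*x^2 + 8*x + 4) dx. Term by term:
    ∫_0^4 9*x^8 dx = 262144;  ∫_0^4 12*x^7 dx = 98304;  ∫_0^4 -8*x^6 dx = -131072/7;
    ∫_0^4 -20*x^5 dx = -40960/3;  ∫_0^4 -16*x^4 dx = -16384/5;  ∫_0^4 12*x^2 dx = 256;
    ∫_0^4 8*x dx = 64;  ∫_0^4 4 dx = 16.
  Sum: 262144 + 98304 − 131072/7 − 40960/3 − 16384/5 + 256 + 64 + 16 = 34138576/105.
  ∫_0^4 u'(x)^2 dx = ∫_0^4 (144*x^6 + 144*x^5 - 60*x^4 - 96*x^3 - 8*x^2 + 16*x + 4) dx. Term by term:
    ∫_0^4 144*x^6 dx = 2359296/7;  ∫_0^4 144*x^5 dx = 98304;  ∫_0^4 -60*x^4 dx = -12288;
    ∫_0^4 -96*x^3 dx = -6144;  ∫_0^4 -8*x^2 dx = -512/3;  ∫_0^4 16*x dx = 128;
    ∫_0^4 4 dx = 16.
  Sum: 2359296/7 + 98304 − 12288 − 6144 − 512/3 + 128 + 16 = 8754640/21.
Adding: ||u||_{H^1}^2 = 34138576/105 + 8754640/21 = 25970592/35.


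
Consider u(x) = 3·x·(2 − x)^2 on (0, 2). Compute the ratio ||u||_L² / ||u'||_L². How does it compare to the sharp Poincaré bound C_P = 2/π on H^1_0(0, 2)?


||u||_L² / ||u'||_L² = sqrt(14)/7 < C_P = 2/π.

u(x) = 3·x·(2 − x)^2, so u'(x) = 3*(x - 2)*(3*x - 2).
u(x) = 3·x·(2 − x)^2 vanishes at x = 0 and x = 2, so u ∈ H^1_0(0, 2). Differentiate via the product rule and integrate the resulting polynomials term by term.
  ∫_0^2 u² dx = ∫_0^2 (9*x^6 - 72*x^5 + 216*x^4 - 288*x^3 + 144*x^2) dx. Term by term:
    ∫_0^2 9*x^6 dx = 1152/7;  ∫_0^2 -72*x^5 dx = -768;  ∫_0^2 216*x^4 dx = 6912/5;
    ∫_0^2 -288*x^3 dx = -1152;  ∫_0^2 144*x^2 dx = 384.
  Sum: 1152/7 − 768 + 6912/5 − 1152 + 384 = 384/35.
  ∫_0^2 (u')² dx = ∫_0^2 (81*x^4 - 432*x^3 + 792*x^2 - 576*x + 144) dx. Term by term:
    ∫_0^2 81*x^4 dx = 2592/5;  ∫_0^2 -432*x^3 dx = -1728;  ∫_0^2 792*x^2 dx = 2112;
    ∫_0^2 -576*x dx = -1152;  ∫_0^2 144 dx = 288.
  Sum: 2592/5 − 1728 + 2112 − 1152 + 288 = 192/5.
∫_0^2 u² dx = 384/35, so ||u||_L² = 8*sqrt(210)/35.
∫_0^2 (u')² dx = 192/5, so ||u'||_L² = 8*sqrt(15)/5.
Ratio ||u||_L² / ||u'||_L² = sqrt(14)/7.
Sharp Poincaré constant on H^1_0(0, 2) is C_P = L/π = 2/π, achieved by sin(π/2·x).
A polynomial bump cannot attain the sharp Poincaré constant (only the first sine eigenfunction does), so the ratio is strictly less than C_P, consistent with ||u||_L² ≤ C_P ||u'||_L².


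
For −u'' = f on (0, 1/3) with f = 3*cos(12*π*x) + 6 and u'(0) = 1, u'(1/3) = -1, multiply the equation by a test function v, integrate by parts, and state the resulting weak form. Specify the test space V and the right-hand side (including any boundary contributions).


V = H^1(0, 1/3) (v unrestricted at boundary; u is determined up to an additive constant); weak form: ∫_0^1/3 u'v' dx = ∫_0^1/3 (3*cos(12*π*x) + 6) v dx − v(1/3) − v(0) for all v ∈ V.

Multiply both sides by a test function v and integrate from 0 to 1/3:
  ∫_0^1/3 −u''(x) v(x) dx = ∫_0^1/3 f(x) v(x) dx.
Integrate the LHS by parts once:
  ∫_0^1/3 −u'' v dx = −[u'(x) v(x)]_0^1/3 + ∫_0^1/3 u'(x) v'(x) dx.
Thus ∫_0^1/3 u'(x) v'(x) dx = ∫_0^1/3 f(x) v(x) dx + [u'(x) v(x)]_0^1/3.
Choose V so that boundary terms are either known or forced to vanish.
u has inhomogeneous Neumann u'(0) = 1, u'(1/3) = -1. [u' v]_0^1/3 = (-1)·v(1/3) − (1)·v(0) = − v(1/3) − v(0). Take V = H^1(0, 1/3); boundary term becomes part of RHS.
Weak formulation: find u (satisfying any essential BC) such that ∫_0^1/3 u'(x) v'(x) dx = ∫_0^1/3 f v dx − v(1/3) − v(0) for all v ∈ V (Neumann data are natural BCs: they enter the RHS as boundary terms).
Substituting f(x) = 3*cos(12*π*x) + 6, the right-hand side is ∫_0^1/3 (3*cos(12*π*x) + 6) v dx − v(1/3) − v(0).
Compatibility check (pure Neumann): taking v ≡ 1 ∈ V gives 0 = ∫_0^1/3 f dx + (-1) − (1), i.e. ∫_0^1/3 f dx must equal u'(0) − u'(1/3) = 2. Indeed ∫_0^1/3 (3*cos(12*π*x) + 6) dx = 2, so the data are compatible. The solution is then unique only up to an additive constant (fix it e.g. by requiring ∫_0^1/3 u dx = 0).


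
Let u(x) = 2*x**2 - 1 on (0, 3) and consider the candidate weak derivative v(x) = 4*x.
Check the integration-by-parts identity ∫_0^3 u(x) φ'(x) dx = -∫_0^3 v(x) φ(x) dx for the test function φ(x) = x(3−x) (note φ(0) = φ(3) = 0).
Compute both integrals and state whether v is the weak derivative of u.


LHS = -27, RHS = -27. Yes, v = u' weakly.

u(x) = 2*x**2 - 1, classical derivative u'(x) = 4*x.
φ(x) = x(3−x), so φ'(x) = 3 - 2*x.
Note φ(0) = φ(3) = 0, so the boundary term u·φ vanishes.
LHS = ∫_0^3 u(x) φ'(x) dx = ∫_0^3 (-4*x^3 + 6*x^2 + 2*x - 3) dx. Term by term:
  ∫_0^3 -4*x^3 dx = -81;  ∫_0^3 6*x^2 dx = 54;  ∫_0^3 2*x dx = 9;
  ∫_0^3 -3 dx = -9.
Sum: -81 + 54 + 9 − 9 = -27.
So LHS = -27.
∫_0^3 v(x) φ(x) dx = ∫_0^3 (-4*x^3 + 12*x^2) dx. Term by term:
  ∫_0^3 -4*x^3 dx = -81;  ∫_0^3 12*x^2 dx = 108.
Sum: -81 + 108 = 27.
So RHS = -∫_0^3 v(x) φ(x) dx = -27.
LHS = RHS, so the identity holds for this test φ.
Moreover u is smooth here and v(x) = u'(x) = 4*x pointwise, so the identity holds for every test function. Hence v is the weak derivative of u.


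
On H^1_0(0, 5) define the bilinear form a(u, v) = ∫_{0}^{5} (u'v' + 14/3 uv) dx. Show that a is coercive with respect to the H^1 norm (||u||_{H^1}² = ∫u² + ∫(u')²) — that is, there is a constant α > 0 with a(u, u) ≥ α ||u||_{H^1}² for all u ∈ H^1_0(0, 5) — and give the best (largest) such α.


α = 1

Coercivity of a(·,·) on H^1_0(0, 5) means a(u, u) ≥ α ||u||_{H^1}² for every u ∈ H^1_0.
The interval has length L = 5, and Poincaré/coercivity depend only on L. Here a(u, u) = ∫(u')² + (14/3)·∫u².
Here c = 14/3 ≥ 1, so a(u,u) = ∫(u')² + c∫u² ≥ ∫(u')² + ∫u² = ||u||_{H^1}², i.e. α = 1 works. No larger α is possible: a(u,u) ≥ α||u||_{H^1}² means (1−α)∫(u')² ≥ (α−c)∫u², and for the modes u_n = sin(nπ(x−x₀)/L) (x₀ the left endpoint) one has ∫u_n²/∫(u_n')² = (L/(nπ))² → 0, so a(u_n,u_n)/||u_n||_{H^1}² → 1. Hence the optimal constant is α = 1.
Therefore α = 1.


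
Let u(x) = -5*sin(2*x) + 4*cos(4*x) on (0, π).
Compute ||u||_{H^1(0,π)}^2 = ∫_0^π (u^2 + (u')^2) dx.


||u||_{H^1(0,π)}^2 = 397*π/2

u'(x) = -16*sin(4*x) - 10*cos(2*x).
Expand u² and (u')² and integrate term by term on (0, π), using: for integers n ≥ 1, ∫_0^π sin²(nx) dx = ∫_0^π cos²(nx) dx = π/2; for n ≠ n', ∫_0^π sin(nx)sin(n'x) dx = ∫_0^π cos(nx)cos(n'x) dx = 0; and by product-to-sum, ∫_0^π sin(nx)cos(n'x) dx = ½∫_0^π [sin((n+n')x) + sin((n−n')x)] dx, which is 0 when n+n' is even and 2n/(n²−n'²) when n+n' is odd (it need not vanish on (0, π)).
  u² squared terms: (-5)²·∫sin(2x)² dx = 25·π/2 = 25*π/2;  (4)²·∫cos(4x)² dx = 16·π/2 = 8*π.
  u² cross terms: 2·(-5)·(4)·∫sin(2x)·cos(4x) dx = -40·(0) = 0.
  So ∫_0^π u² dx = 25*π/2 + 8*π + 0 = 41*π/2.
  (u')² squared terms: (-16)²·∫sin(4x)² dx = 256·π/2 = 128*π;  (-10)²·∫cos(2x)² dx = 100·π/2 = 50*π.
  (u')² cross terms: 2·(-16)·(-10)·∫sin(4x)·cos(2x) dx = 320·(0) = 0.
  So ∫_0^π (u')² dx = 128*π + 50*π + 0 = 178*π.
||u||_{H^1}^2 = (41*π/2) + (178*π) = 397*π/2.


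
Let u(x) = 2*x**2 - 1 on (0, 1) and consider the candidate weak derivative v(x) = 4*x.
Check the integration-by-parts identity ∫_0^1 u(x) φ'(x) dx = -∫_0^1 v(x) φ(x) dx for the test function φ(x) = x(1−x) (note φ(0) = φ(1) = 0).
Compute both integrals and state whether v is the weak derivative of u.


LHS = -1/3, RHS = -1/3. Yes, v = u' weakly.

u(x) = 2*x**2 - 1, classical derivative u'(x) = 4*x.
φ(x) = x(1−x), so φ'(x) = 1 - 2*x.
Note φ(0) = φ(1) = 0, so the boundary term u·φ vanishes.
LHS = ∫_0^1 u(x) φ'(x) dx = ∫_0^1 (-4*x^3 + 2*x^2 + 2*x - 1) dx. Term by term:
  ∫_0^1 -4*x^3 dx = -1;  ∫_0^1 2*x^2 dx = 2/3;  ∫_0^1 2*x dx = 1;
  ∫_0^1 -1 dx = -1.
Sum: -1 + 2/3 + 1 − 1 = -1/3.
So LHS = -1/3.
∫_0^1 v(x) φ(x) dx = ∫_0^1 (-4*x^3 + 4*x^2) dx. Term by term:
  ∫_0^1 -4*x^3 dx = -1;  ∫_0^1 4*x^2 dx = 4/3.
Sum: -1 + 4/3 = 1/3.
So RHS = -∫_0^1 v(x) φ(x) dx = -1/3.
LHS = RHS, so the identity holds for this test φ.
Moreover u is smooth here and v(x) = u'(x) = 4*x pointwise, so the identity holds for every test function. Hence v is the weak derivative of u.


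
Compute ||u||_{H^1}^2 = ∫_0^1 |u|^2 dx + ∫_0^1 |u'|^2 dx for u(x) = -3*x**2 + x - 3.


||u||_{H^1}^2 = 589/30

The H^1 norm (squared) on an interval (0, L) is
  ||u||_{H^1}^2 = ∫_0^L u(x)^2 dx + ∫_0^L u'(x)^2 dx.
Compute u'(x) = 1 - 6*x.
Then u(x)^2 = 9*x**4 - 6*x**3 + 19*x**2 - 6*x + 9 and u'(x)^2 = 36*x**2 - 12*x + 1.
Integrate each monomial from 0 to 1 using ∫_0^1 c·x^n dx = c·1^(n+1)/(n+1):
  ∫_0^1 u(x)^2 dx = ∫_0^1 (9*x^4 - 6*x^3 + 19*x^2 - 6*x + 9) dx. Term by term:
    ∫_0^1 9*x^4 dx = 9/5;  ∫_0^1 -6*x^3 dx = -3/2;  ∫_0^1 19*x^2 dx = 19/3;
    ∫_0^1 -6*x dx = -3;  ∫_0^1 9 dx = 9.
  Sum: 9/5 − 3/2 + 19/3 − 3 + 9 = 379/30.
  ∫_0^1 u'(x)^2 dx = ∫_0^1 (36*x^2 - 12*x + 1) dx. Term by term:
    ∫_0^1 36*x^2 dx = 12;  ∫_0^1 -12*x dx = -6;  ∫_0^1 1 dx = 1.
  Sum: 12 − 6 + 1 = 7.
Adding: ||u||_{H^1}^2 = 379/30 + 7 = 589/30.


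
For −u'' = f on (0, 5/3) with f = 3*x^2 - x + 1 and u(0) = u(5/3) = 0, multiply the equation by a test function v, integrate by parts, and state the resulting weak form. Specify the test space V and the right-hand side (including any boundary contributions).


V = H^1_0(0, 5/3) (so v(0) = v(5/3) = 0); weak form: ∫_0^5/3 u'v' dx = ∫_0^5/3 (3*x^2 - x + 1) v dx for all v ∈ V.

Multiply both sides by a test function v and integrate from 0 to 5/3:
  ∫_0^5/3 −u''(x) v(x) dx = ∫_0^5/3 f(x) v(x) dx.
Integrate the LHS by parts once:
  ∫_0^5/3 −u'' v dx = −[u'(x) v(x)]_0^5/3 + ∫_0^5/3 u'(x) v'(x) dx.
Thus ∫_0^5/3 u'(x) v'(x) dx = ∫_0^5/3 f(x) v(x) dx + [u'(x) v(x)]_0^5/3.
Choose V so that boundary terms are either known or forced to vanish.
u is Dirichlet: u(0) = u(5/3) = 0. Let V = H^1_0(0, 5/3); then v(0) = v(5/3) = 0, and [u' v]_0^5/3 = 0.
Weak formulation: find u (satisfying any essential BC) such that ∫_0^5/3 u'(x) v'(x) dx = ∫_0^5/3 f v dx for all v ∈ V.
Substituting f(x) = 3*x^2 - x + 1, the right-hand side is ∫_0^5/3 (3*x^2 - x + 1) v dx.


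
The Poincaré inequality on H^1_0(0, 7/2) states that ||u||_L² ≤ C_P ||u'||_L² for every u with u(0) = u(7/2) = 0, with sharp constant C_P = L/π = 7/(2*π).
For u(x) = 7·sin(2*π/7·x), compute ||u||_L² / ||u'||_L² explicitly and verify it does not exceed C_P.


||u||_L² / ||u'||_L² = 7/(2*π) = C_P.

u(x) = 7·sin(2*π/7·x), so u'(x) = 2*π*cos(2*π*x/7).
Writing u(x) = A·sin(kπx/L) with A = 7 and k = 1, use ∫_0^L sin²(kπx/L) dx = L/2 and ∫_0^L cos²(kπx/L) dx = L/2.
u² = 49·sin²(2*π/7·x) and (u')² = 4*π^2·cos²(2*π/7·x), and each of sin², cos² integrates to L/2 = 7/4 over (0, 7/2).
∫_0^7/2 u² dx = 343/4, so ||u||_L² = 7*sqrt(7)/2.
∫_0^7/2 (u')² dx = 7*π^2, so ||u'||_L² = sqrt(7)*π.
Ratio ||u||_L² / ||u'||_L² = 7/(2*π).
Sharp Poincaré constant on H^1_0(0, 7/2) is C_P = L/π = 7/(2*π), achieved by sin(2*π/7·x).
This is the k = 1 eigenfunction (up to amplitude), so the ratio equals the sharp Poincaré constant exactly.


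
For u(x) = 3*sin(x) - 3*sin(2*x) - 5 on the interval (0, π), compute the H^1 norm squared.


||u||_{H^1(0,π)}^2 = -60 + 113*π/2

u'(x) = 3*cos(x) - 6*cos(2*x).
Expand u² and (u')² and integrate term by term on (0, π), using: for integers n ≥ 1, ∫_0^π sin²(nx) dx = ∫_0^π cos²(nx) dx = π/2; for n ≠ n', ∫_0^π sin(nx)sin(n'x) dx = ∫_0^π cos(nx)cos(n'x) dx = 0; and by product-to-sum, ∫_0^π sin(nx)cos(n'x) dx = ½∫_0^π [sin((n+n')x) + sin((n−n')x)] dx, which is 0 when n+n' is even and 2n/(n²−n'²) when n+n' is odd (it need not vanish on (0, π)). For the constant mode: ∫_0^π 1 dx = π, ∫_0^π cos(nx) dx = 0, ∫_0^π sin(nx) dx = (1−(−1)^n)/n.
  u² squared terms: (-5)²·∫1 dx = 25·π = 25*π;  (-3)²·∫sin(2x)² dx = 9·π/2 = 9*π/2;  (3)²·∫sin(x)² dx = 9·π/2 = 9*π/2.
  u² cross terms: 2·(-5)·(-3)·∫1·sin(2x) dx = 30·(0) = 0;  2·(-5)·(3)·∫1·sin(x) dx = -30·(2) = -60;  2·(-3)·(3)·∫sin(2x)·sin(x) dx = -18·(0) = 0.
  So ∫_0^π u² dx = 25*π + 9*π/2 + 9*π/2 + 0 − 60 + 0 = -60 + 34*π.
  (u')² squared terms: (-6)²·∫cos(2x)² dx = 36·π/2 = 18*π;  (3)²·∫cos(x)² dx = 9·π/2 = 9*π/2.
  (u')² cross terms: 2·(-6)·(3)·∫cos(2x)·cos(x) dx = -36·(0) = 0.
  So ∫_0^π (u')² dx = 18*π + 9*π/2 + 0 = 45*π/2.
||u||_{H^1}^2 = (-60 + 34*π) + (45*π/2) = -60 + 113*π/2.


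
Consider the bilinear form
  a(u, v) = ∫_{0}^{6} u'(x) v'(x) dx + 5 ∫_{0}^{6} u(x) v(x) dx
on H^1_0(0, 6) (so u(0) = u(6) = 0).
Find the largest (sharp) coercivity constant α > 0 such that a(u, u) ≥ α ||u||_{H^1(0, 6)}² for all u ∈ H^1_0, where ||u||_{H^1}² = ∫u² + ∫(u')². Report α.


α = 1

Coercivity of a(·,·) on H^1_0(0, 6) means a(u, u) ≥ α ||u||_{H^1}² for every u ∈ H^1_0.
The interval has length L = 6, and Poincaré/coercivity depend only on L. Here a(u, u) = ∫(u')² + (5)·∫u².
Here c = 5 ≥ 1, so a(u,u) = ∫(u')² + c∫u² ≥ ∫(u')² + ∫u² = ||u||_{H^1}², i.e. α = 1 works. No larger α is possible: a(u,u) ≥ α||u||_{H^1}² means (1−α)∫(u')² ≥ (α−c)∫u², and for the modes u_n = sin(nπ(x−x₀)/L) (x₀ the left endpoint) one has ∫u_n²/∫(u_n')² = (L/(nπ))² → 0, so a(u_n,u_n)/||u_n||_{H^1}² → 1. Hence the optimal constant is α = 1.
Therefore α = 1.


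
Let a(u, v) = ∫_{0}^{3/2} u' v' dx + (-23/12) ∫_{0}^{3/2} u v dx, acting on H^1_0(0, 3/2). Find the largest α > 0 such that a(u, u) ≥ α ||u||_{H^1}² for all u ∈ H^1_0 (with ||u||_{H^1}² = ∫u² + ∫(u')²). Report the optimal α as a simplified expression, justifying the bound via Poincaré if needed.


α = (-69 + 16*π^2)/(4*(9 + 4*π^2))

Coercivity of a(·,·) on H^1_0(0, 3/2) means a(u, u) ≥ α ||u||_{H^1}² for every u ∈ H^1_0.
The interval has length L = 3/2, and Poincaré/coercivity depend only on L. Here a(u, u) = ∫(u')² + (-23/12)·∫u².
Here c = -23/12 < 0 with |c| < (π/L)² = 4*π^2/9, so coercivity still holds. The condition a(u,u) ≥ α||u||_{H^1}² reads (1−α)∫(u')² ≥ (α−c)∫u². Any admissible α is ≤ 1 (rapidly oscillating u have ∫u²/∫(u')² → 0), and α = 1 would force 0 ≥ (1−c)∫u², impossible since c < 1; so 1−α > 0. By the sharp Poincaré inequality on H^1_0 of an interval of length L, ∫(u')² ≥ (π/L)²∫u² with equality for the first sine mode sin(π(x−x₀)/L) (x₀ the left endpoint), so the inequality holds for all u iff (1−α)(π/L)² ≥ α − c, i.e. α ≤ ((π/L)² + c)/((π/L)² + 1) = (1 + c(L/π)²)/(1 + (L/π)²). (Direct route, valid since c ≤ 0: Poincaré gives c∫u² ≥ c(L/π)²∫(u')², so a(u,u) ≥ (1 + c(L/π)²)∫(u')², while ||u||_{H^1}² ≤ (1 + (L/π)²)∫(u')²; dividing yields the same α.) With (π/L)² = 4*π^2/9 and c = -23/12, the largest admissible constant is α = ((π/L)² + c)/((π/L)² + 1).
Simplifying, α = (-69 + 16*π^2)/(4*(9 + 4*π^2)).


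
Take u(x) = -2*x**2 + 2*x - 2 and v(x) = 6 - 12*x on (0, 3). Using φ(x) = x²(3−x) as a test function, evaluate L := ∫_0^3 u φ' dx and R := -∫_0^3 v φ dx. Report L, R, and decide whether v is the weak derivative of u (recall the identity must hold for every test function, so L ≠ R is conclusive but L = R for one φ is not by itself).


LHS = 351/10, RHS = 1053/10. No, v is not the weak derivative of u.

u(x) = -2*x**2 + 2*x - 2, classical derivative u'(x) = 2 - 4*x.
φ(x) = x²(3−x), so φ'(x) = 3*x*(2 - x).
Note φ(0) = φ(3) = 0, so the boundary term u·φ vanishes.
LHS = ∫_0^3 u(x) φ'(x) dx = ∫_0^3 (6*x^4 - 18*x^3 + 18*x^2 - 12*x) dx. Term by term:
  ∫_0^3 6*x^4 dx = 1458/5;  ∫_0^3 -18*x^3 dx = -729/2;  ∫_0^3 18*x^2 dx = 162;
  ∫_0^3 -12*x dx = -54.
Sum: 1458/5 − 729/2 + 162 − 54 = 351/10.
So LHS = 351/10.
∫_0^3 v(x) φ(x) dx = ∫_0^3 (12*x^4 - 42*x^3 + 18*x^2) dx. Term by term:
  ∫_0^3 12*x^4 dx = 2916/5;  ∫_0^3 -42*x^3 dx = -1701/2;  ∫_0^3 18*x^2 dx = 162.
Sum: 2916/5 − 1701/2 + 162 = -1053/10.
So RHS = -∫_0^3 v(x) φ(x) dx = 1053/10.
LHS − RHS = -351/5 ≠ 0, so the identity fails.
(For a valid weak derivative the identity must hold for EVERY test function, in particular this one. The failure shows v is NOT the weak derivative of u.)
Correct weak derivative would be u'(x) = 2 - 4*x.


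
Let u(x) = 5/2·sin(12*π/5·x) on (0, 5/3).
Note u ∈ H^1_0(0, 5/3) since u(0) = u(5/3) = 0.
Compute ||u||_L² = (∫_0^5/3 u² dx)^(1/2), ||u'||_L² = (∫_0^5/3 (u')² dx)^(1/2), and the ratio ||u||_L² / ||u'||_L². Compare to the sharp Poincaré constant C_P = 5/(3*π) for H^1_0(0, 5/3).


||u||_L² / ||u'||_L² = 5/(12*π) < C_P = 5/(3*π).

u(x) = 5/2·sin(12*π/5·x), so u'(x) = 6*π*cos(12*π*x/5).
Writing u(x) = A·sin(kπx/L) with A = 5/2 and k = 4, use ∫_0^L sin²(kπx/L) dx = L/2 and ∫_0^L cos²(kπx/L) dx = L/2.
u² = 25/4·sin²(12*π/5·x) and (u')² = 36*π^2·cos²(12*π/5·x), and each of sin², cos² integrates to L/2 = 5/6 over (0, 5/3).
∫_0^5/3 u² dx = 125/24, so ||u||_L² = 5*sqrt(30)/12.
∫_0^5/3 (u')² dx = 30*π^2, so ||u'||_L² = sqrt(30)*π.
Ratio ||u||_L² / ||u'||_L² = 5/(12*π).
Sharp Poincaré constant on H^1_0(0, 5/3) is C_P = L/π = 5/(3*π), achieved by sin(3*π/5·x).
This is the k = 4 harmonic; the ratio L/(kπ) is strictly less than C_P = L/π, consistent with the sharp inequality ||u||_L² ≤ C_P ||u'||_L².


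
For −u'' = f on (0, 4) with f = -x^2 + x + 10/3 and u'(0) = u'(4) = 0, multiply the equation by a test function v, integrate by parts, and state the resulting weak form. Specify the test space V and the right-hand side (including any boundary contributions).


V = H^1(0, 4) (no boundary constraint on v; u is determined up to an additive constant); weak form: ∫_0^4 u'v' dx = ∫_0^4 (-x^2 + x + 10/3) v dx for all v ∈ V.

Multiply both sides by a test function v and integrate from 0 to 4:
  ∫_0^4 −u''(x) v(x) dx = ∫_0^4 f(x) v(x) dx.
Integrate the LHS by parts once:
  ∫_0^4 −u'' v dx = −[u'(x) v(x)]_0^4 + ∫_0^4 u'(x) v'(x) dx.
Thus ∫_0^4 u'(x) v'(x) dx = ∫_0^4 f(x) v(x) dx + [u'(x) v(x)]_0^4.
Choose V so that boundary terms are either known or forced to vanish.
u has homogeneous Neumann: u'(0) = u'(4) = 0. So [u' v]_0^4 = 0·v(4) − 0·v(0) = 0 for any v; take V = H^1(0, 4).
Weak formulation: find u (satisfying any essential BC) such that ∫_0^4 u'(x) v'(x) dx = ∫_0^4 f v dx for all v ∈ V (homogeneous Neumann, so boundary terms vanish).
Substituting f(x) = -x^2 + x + 10/3, the right-hand side is ∫_0^4 (-x^2 + x + 10/3) v dx.
Compatibility check (pure Neumann): taking v ≡ 1 ∈ V gives 0 = ∫_0^4 f dx + (0) − (0), i.e. ∫_0^4 f dx must equal u'(0) − u'(4) = 0. Indeed ∫_0^4 (-x^2 + x + 10/3) dx = 0, so the data are compatible. The solution is then unique only up to an additive constant (fix it e.g. by requiring ∫_0^4 u dx = 0).


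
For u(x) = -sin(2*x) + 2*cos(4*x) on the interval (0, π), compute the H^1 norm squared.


||u||_{H^1(0,π)}^2 = 73*π/2

u'(x) = -8*sin(4*x) - 2*cos(2*x).
Expand u² and (u')² and integrate term by term on (0, π), using: for integers n ≥ 1, ∫_0^π sin²(nx) dx = ∫_0^π cos²(nx) dx = π/2; for n ≠ n', ∫_0^π sin(nx)sin(n'x) dx = ∫_0^π cos(nx)cos(n'x) dx = 0; and by product-to-sum, ∫_0^π sin(nx)cos(n'x) dx = ½∫_0^π [sin((n+n')x) + sin((n−n')x)] dx, which is 0 when n+n' is even and 2n/(n²−n'²) when n+n' is odd (it need not vanish on (0, π)).
  u² squared terms: (-1)²·∫sin(2x)² dx = 1·π/2 = π/2;  (2)²·∫cos(4x)² dx = 4·π/2 = 2*π.
  u² cross terms: 2·(-1)·(2)·∫sin(2x)·cos(4x) dx = -4·(0) = 0.
  So ∫_0^π u² dx = π/2 + 2*π + 0 = 5*π/2.
  (u')² squared terms: (-8)²·∫sin(4x)² dx = 64·π/2 = 32*π;  (-2)²·∫cos(2x)² dx = 4·π/2 = 2*π.
  (u')² cross terms: 2·(-8)·(-2)·∫sin(4x)·cos(2x) dx = 32·(0) = 0.
  So ∫_0^π (u')² dx = 32*π + 2*π + 0 = 34*π.
||u||_{H^1}^2 = (5*π/2) + (34*π) = 73*π/2.


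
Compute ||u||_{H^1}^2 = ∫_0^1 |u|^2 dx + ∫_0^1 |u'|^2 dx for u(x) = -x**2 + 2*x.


||u||_{H^1}^2 = 28/15

The H^1 norm (squared) on an interval (0, L) is
  ||u||_{H^1}^2 = ∫_0^L u(x)^2 dx + ∫_0^L u'(x)^2 dx.
Compute u'(x) = 2 - 2*x.
Then u(x)^2 = x**4 - 4*x**3 + 4*x**2 and u'(x)^2 = 4*x**2 - 8*x + 4.
Integrate each monomial from 0 to 1 using ∫_0^1 c·x^n dx = c·1^(n+1)/(n+1):
  ∫_0^1 u(x)^2 dx = ∫_0^1 (x^4 - 4*x^3 + 4*x^2) dx. Term by term:
    ∫_0^1 x^4 dx = 1/5;  ∫_0^1 -4*x^3 dx = -1;  ∫_0^1 4*x^2 dx = 4/3.
  Sum: 1/5 − 1 + 4/3 = 8/15.
  ∫_0^1 u'(x)^2 dx = ∫_0^1 (4*x^2 - 8*x + 4) dx. Term by term:
    ∫_0^1 4*x^2 dx = 4/3;  ∫_0^1 -8*x dx = -4;  ∫_0^1 4 dx = 4.
  Sum: 4/3 − 4 + 4 = 4/3.
Adding: ||u||_{H^1}^2 = 8/15 + 4/3 = 28/15.


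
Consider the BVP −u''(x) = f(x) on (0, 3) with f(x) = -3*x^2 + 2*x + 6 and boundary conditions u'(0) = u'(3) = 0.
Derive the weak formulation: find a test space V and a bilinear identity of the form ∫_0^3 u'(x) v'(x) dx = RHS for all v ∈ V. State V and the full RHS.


V = H^1(0, 3) (no boundary constraint on v; u is determined up to an additive constant); weak form: ∫_0^3 u'v' dx = ∫_0^3 (-3*x^2 + 2*x + 6) v dx for all v ∈ V.

Multiply both sides by a test function v and integrate from 0 to 3:
  ∫_0^3 −u''(x) v(x) dx = ∫_0^3 f(x) v(x) dx.
Integrate the LHS by parts once:
  ∫_0^3 −u'' v dx = −[u'(x) v(x)]_0^3 + ∫_0^3 u'(x) v'(x) dx.
Thus ∫_0^3 u'(x) v'(x) dx = ∫_0^3 f(x) v(x) dx + [u'(x) v(x)]_0^3.
Choose V so that boundary terms are either known or forced to vanish.
u has homogeneous Neumann: u'(0) = u'(3) = 0. So [u' v]_0^3 = 0·v(3) − 0·v(0) = 0 for any v; take V = H^1(0, 3).
Weak formulation: find u (satisfying any essential BC) such that ∫_0^3 u'(x) v'(x) dx = ∫_0^3 f v dx for all v ∈ V (homogeneous Neumann, so boundary terms vanish).
Substituting f(x) = -3*x^2 + 2*x + 6, the right-hand side is ∫_0^3 (-3*x^2 + 2*x + 6) v dx.
Compatibility check (pure Neumann): taking v ≡ 1 ∈ V gives 0 = ∫_0^3 f dx + (0) − (0), i.e. ∫_0^3 f dx must equal u'(0) − u'(3) = 0. Indeed ∫_0^3 (-3*x^2 + 2*x + 6) dx = 0, so the data are compatible. The solution is then unique only up to an additive constant (fix it e.g. by requiring ∫_0^3 u dx = 0).


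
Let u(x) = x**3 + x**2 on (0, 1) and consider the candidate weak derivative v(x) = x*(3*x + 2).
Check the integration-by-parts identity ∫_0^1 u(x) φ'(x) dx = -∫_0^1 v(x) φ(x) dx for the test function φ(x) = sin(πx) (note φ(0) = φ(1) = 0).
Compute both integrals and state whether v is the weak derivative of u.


LHS = -5/π + 12/π^3, RHS = -5/π + 12/π^3. Yes, v = u' weakly.

u(x) = x**3 + x**2, classical derivative u'(x) = 3*x**2 + 2*x.
φ(x) = sin(πx), so φ'(x) = π*cos(π*x).
Note φ(0) = φ(1) = 0, so the boundary term u·φ vanishes.
LHS = ∫_0^1 u(x) φ'(x) dx = ∫_0^1 (π*x^3*cos(π*x) + π*x^2*cos(π*x)) dx. Term by term:
  ∫_0^1 π*x^2*cos(π*x) dx = -2/π;  ∫_0^1 π*x^3*cos(π*x) dx = -3/π + 12/π^3.
Sum: -2/π + -3/π + 12/π^3 = -5/π + 12/π^3.
So LHS = -5/π + 12/π^3.
∫_0^1 v(x) φ(x) dx = ∫_0^1 (3*x^2*sin(π*x) + 2*x*sin(π*x)) dx. Term by term:
  ∫_0^1 2*x*sin(π*x) dx = 2/π;  ∫_0^1 3*x^2*sin(π*x) dx = -12/π^3 + 3/π.
Sum: 2/π + -12/π^3 + 3/π = -12/π^3 + 5/π.
So RHS = -∫_0^1 v(x) φ(x) dx = -5/π + 12/π^3.
LHS = RHS, so the identity holds for this test φ.
Moreover u is smooth here and v(x) = u'(x) = 3*x**2 + 2*x pointwise, so the identity holds for every test function. Hence v is the weak derivative of u.


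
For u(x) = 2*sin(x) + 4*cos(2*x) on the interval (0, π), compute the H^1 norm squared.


||u||_{H^1(0,π)}^2 = -160/3 + 44*π

u'(x) = -8*sin(2*x) + 2*cos(x).
Expand u² and (u')² and integrate term by term on (0, π), using: for integers n ≥ 1, ∫_0^π sin²(nx) dx = ∫_0^π cos²(nx) dx = π/2; for n ≠ n', ∫_0^π sin(nx)sin(n'x) dx = ∫_0^π cos(nx)cos(n'x) dx = 0; and by product-to-sum, ∫_0^π sin(nx)cos(n'x) dx = ½∫_0^π [sin((n+n')x) + sin((n−n')x)] dx, which is 0 when n+n' is even and 2n/(n²−n'²) when n+n' is odd (it need not vanish on (0, π)).
  u² squared terms: (2)²·∫sin(x)² dx = 4·π/2 = 2*π;  (4)²·∫cos(2x)² dx = 16·π/2 = 8*π.
  u² cross terms: 2·(2)·(4)·∫sin(x)·cos(2x) dx = 16·(-2/3) = -32/3.
  So ∫_0^π u² dx = 2*π + 8*π − 32/3 = -32/3 + 10*π.
  (u')² squared terms: (-8)²·∫sin(2x)² dx = 64·π/2 = 32*π;  (2)²·∫cos(x)² dx = 4·π/2 = 2*π.
  (u')² cross terms: 2·(-8)·(2)·∫sin(2x)·cos(x) dx = -32·(4/3) = -128/3.
  So ∫_0^π (u')² dx = 32*π + 2*π − 128/3 = -128/3 + 34*π.
||u||_{H^1}^2 = (-32/3 + 10*π) + (-128/3 + 34*π) = -160/3 + 44*π.


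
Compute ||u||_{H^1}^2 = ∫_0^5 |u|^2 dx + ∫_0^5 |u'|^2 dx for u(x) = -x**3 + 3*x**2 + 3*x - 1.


||u||_{H^1}^2 = 12850/7

The H^1 norm (squared) on an interval (0, L) is
  ||u||_{H^1}^2 = ∫_0^L u(x)^2 dx + ∫_0^L u'(x)^2 dx.
Compute u'(x) = -3*x**2 + 6*x + 3.
Then u(x)^2 = x**6 - 6*x**5 + 3*x**4 + 20*x**3 + 3*x**2 - 6*x + 1 and u'(x)^2 = 9*x**4 - 36*x**3 + 18*x**2 + 36*x + 9.
Integrate each monomial from 0 to 5 using ∫_0^5 c·x^n dx = c·5^(n+1)/(n+1):
  ∫_0^5 u(x)^2 dx = ∫_0^5 (x^6 - 6*x^5 + 3*x^4 + 20*x^3 + 3*x^2 - 6*x + 1) dx. Term by term:
    ∫_0^5 x^6 dx = 78125/7;  ∫_0^5 -6*x^5 dx = -15625;  ∫_0^5 3*x^4 dx = 1875;
    ∫_0^5 20*x^3 dx = 3125;  ∫_0^5 3*x^2 dx = 125;  ∫_0^5 -6*x dx = -75;
    ∫_0^5 1 dx = 5.
  Sum: 78125/7 − 15625 + 1875 + 3125 + 125 − 75 + 5 = 4135/7.
  ∫_0^5 u'(x)^2 dx = ∫_0^5 (9*x^4 - 36*x^3 + 18*x^2 + 36*x + 9) dx. Term by term:
    ∫_0^5 9*x^4 dx = 5625;  ∫_0^5 -36*x^3 dx = -5625;  ∫_0^5 18*x^2 dx = 750;
    ∫_0^5 36*x dx = 450;  ∫_0^5 9 dx = 45.
  Sum: 5625 − 5625 + 750 + 450 + 45 = 1245.
Adding: ||u||_{H^1}^2 = 4135/7 + 1245 = 12850/7.


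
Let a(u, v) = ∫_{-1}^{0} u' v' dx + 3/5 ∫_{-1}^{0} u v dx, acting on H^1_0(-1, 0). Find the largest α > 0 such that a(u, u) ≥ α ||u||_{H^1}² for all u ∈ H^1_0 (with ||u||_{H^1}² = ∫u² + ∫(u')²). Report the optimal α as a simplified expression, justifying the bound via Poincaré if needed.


α = (3/5 + π^2)/(1 + π^2)

Coercivity of a(·,·) on H^1_0(-1, 0) means a(u, u) ≥ α ||u||_{H^1}² for every u ∈ H^1_0.
The interval has length L = 1, and Poincaré/coercivity depend only on L. Here a(u, u) = ∫(u')² + (3/5)·∫u².
Here 0 < c = 3/5 < 1. The condition a(u,u) ≥ α||u||_{H^1}² reads (1−α)∫(u')² ≥ (α−c)∫u². Any admissible α is ≤ 1 (rapidly oscillating u have ∫u²/∫(u')² → 0), and α = 1 would force 0 ≥ (1−c)∫u², impossible since c < 1; so 1−α > 0. By the sharp Poincaré inequality on H^1_0 of an interval of length L, ∫(u')² ≥ (π/L)²∫u² with equality for the first sine mode sin(π(x−x₀)/L) (x₀ the left endpoint), so the inequality holds for all u iff (1−α)(π/L)² ≥ α − c, i.e. α ≤ ((π/L)² + c)/((π/L)² + 1) = (1 + c(L/π)²)/(1 + (L/π)²). With (π/L)² = π^2 and c = 3/5, the largest admissible constant is α = ((π/L)² + c)/((π/L)² + 1).
Simplifying, α = (3/5 + π^2)/(1 + π^2).


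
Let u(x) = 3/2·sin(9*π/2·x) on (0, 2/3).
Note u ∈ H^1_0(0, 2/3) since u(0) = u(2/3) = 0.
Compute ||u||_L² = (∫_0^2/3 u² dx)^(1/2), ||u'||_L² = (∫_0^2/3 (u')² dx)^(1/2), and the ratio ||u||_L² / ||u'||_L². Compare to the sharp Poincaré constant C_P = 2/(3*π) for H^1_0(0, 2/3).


||u||_L² / ||u'||_L² = 2/(9*π) < C_P = 2/(3*π).

u(x) = 3/2·sin(9*π/2·x), so u'(x) = 27*π*cos(9*π*x/2)/4.
Writing u(x) = A·sin(kπx/L) with A = 3/2 and k = 3, use ∫_0^L sin²(kπx/L) dx = L/2 and ∫_0^L cos²(kπx/L) dx = L/2.
u² = 9/4·sin²(9*π/2·x) and (u')² = 729*π^2/16·cos²(9*π/2·x), and each of sin², cos² integrates to L/2 = 1/3 over (0, 2/3).
∫_0^2/3 u² dx = 3/4, so ||u||_L² = sqrt(3)/2.
∫_0^2/3 (u')² dx = 243*π^2/16, so ||u'||_L² = 9*sqrt(3)*π/4.
Ratio ||u||_L² / ||u'||_L² = 2/(9*π).
Sharp Poincaré constant on H^1_0(0, 2/3) is C_P = L/π = 2/(3*π), achieved by sin(3*π/2·x).
This is the k = 3 harmonic; the ratio L/(kπ) is strictly less than C_P = L/π, consistent with the sharp inequality ||u||_L² ≤ C_P ||u'||_L².


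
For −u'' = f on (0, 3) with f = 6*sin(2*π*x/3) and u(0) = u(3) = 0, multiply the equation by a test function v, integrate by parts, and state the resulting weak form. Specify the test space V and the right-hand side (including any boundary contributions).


V = H^1_0(0, 3) (so v(0) = v(3) = 0); weak form: ∫_0^3 u'v' dx = ∫_0^3 (6*sin(2*π*x/3)) v dx for all v ∈ V.

Multiply both sides by a test function v and integrate from 0 to 3:
  ∫_0^3 −u''(x) v(x) dx = ∫_0^3 f(x) v(x) dx.
Integrate the LHS by parts once:
  ∫_0^3 −u'' v dx = −[u'(x) v(x)]_0^3 + ∫_0^3 u'(x) v'(x) dx.
Thus ∫_0^3 u'(x) v'(x) dx = ∫_0^3 f(x) v(x) dx + [u'(x) v(x)]_0^3.
Choose V so that boundary terms are either known or forced to vanish.
u is Dirichlet: u(0) = u(3) = 0. Let V = H^1_0(0, 3); then v(0) = v(3) = 0, and [u' v]_0^3 = 0.
Weak formulation: find u (satisfying any essential BC) such that ∫_0^3 u'(x) v'(x) dx = ∫_0^3 f v dx for all v ∈ V.
Substituting f(x) = 6*sin(2*π*x/3), the right-hand side is ∫_0^3 (6*sin(2*π*x/3)) v dx.


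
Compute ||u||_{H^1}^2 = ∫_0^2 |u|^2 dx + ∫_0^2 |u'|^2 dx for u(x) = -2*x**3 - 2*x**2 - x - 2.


||u||_{H^1}^2 = 28446/35

The H^1 norm (squared) on an interval (0, L) is
  ||u||_{H^1}^2 = ∫_0^L u(x)^2 dx + ∫_0^L u'(x)^2 dx.
Compute u'(x) = -6*x**2 - 4*x - 1.
Then u(x)^2 = 4*x**6 + 8*x**5 + 8*x**4 + 12*x**3 + 9*x**2 + 4*x + 4 and u'(x)^2 = 36*x**4 + 48*x**3 + 28*x**2 + 8*x + 1.
Integrate each monomial from 0 to 2 using ∫_0^2 c·x^n dx = c·2^(n+1)/(n+1):
  ∫_0^2 u(x)^2 dx = ∫_0^2 (4*x^6 + 8*x^5 + 8*x^4 + 12*x^3 + 9*x^2 + 4*x + 4) dx. Term by term:
    ∫_0^2 4*x^6 dx = 512/7;  ∫_0^2 8*x^5 dx = 256/3;  ∫_0^2 8*x^4 dx = 256/5;
    ∫_0^2 12*x^3 dx = 48;  ∫_0^2 9*x^2 dx = 24;  ∫_0^2 4*x dx = 8;
    ∫_0^2 4 dx = 8.
  Sum: 512/7 + 256/3 + 256/5 + 48 + 24 + 8 + 8 = 31256/105.
  ∫_0^2 u'(x)^2 dx = ∫_0^2 (36*x^4 + 48*x^3 + 28*x^2 + 8*x + 1) dx. Term by term:
    ∫_0^2 36*x^4 dx = 1152/5;  ∫_0^2 48*x^3 dx = 192;  ∫_0^2 28*x^2 dx = 224/3;
    ∫_0^2 8*x dx = 16;  ∫_0^2 1 dx = 2.
  Sum: 1152/5 + 192 + 224/3 + 16 + 2 = 7726/15.
Adding: ||u||_{H^1}^2 = 31256/105 + 7726/15 = 28446/35.


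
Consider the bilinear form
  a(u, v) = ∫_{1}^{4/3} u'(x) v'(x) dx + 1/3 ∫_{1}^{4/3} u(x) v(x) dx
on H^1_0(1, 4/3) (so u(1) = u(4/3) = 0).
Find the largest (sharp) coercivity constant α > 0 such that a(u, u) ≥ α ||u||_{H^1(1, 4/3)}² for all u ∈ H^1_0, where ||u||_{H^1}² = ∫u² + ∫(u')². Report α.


α = (1 + 27*π^2)/(3*(1 + 9*π^2))

Coercivity of a(·,·) on H^1_0(1, 4/3) means a(u, u) ≥ α ||u||_{H^1}² for every u ∈ H^1_0.
The interval has length L = 1/3, and Poincaré/coercivity depend only on L. Here a(u, u) = ∫(u')² + (1/3)·∫u².
Here 0 < c = 1/3 < 1. The condition a(u,u) ≥ α||u||_{H^1}² reads (1−α)∫(u')² ≥ (α−c)∫u². Any admissible α is ≤ 1 (rapidly oscillating u have ∫u²/∫(u')² → 0), and α = 1 would force 0 ≥ (1−c)∫u², impossible since c < 1; so 1−α > 0. By the sharp Poincaré inequality on H^1_0 of an interval of length L, ∫(u')² ≥ (π/L)²∫u² with equality for the first sine mode sin(π(x−x₀)/L) (x₀ the left endpoint), so the inequality holds for all u iff (1−α)(π/L)² ≥ α − c, i.e. α ≤ ((π/L)² + c)/((π/L)² + 1) = (1 + c(L/π)²)/(1 + (L/π)²). With (π/L)² = 9*π^2 and c = 1/3, the largest admissible constant is α = ((π/L)² + c)/((π/L)² + 1).
Simplifying, α = (1 + 27*π^2)/(3*(1 + 9*π^2)).


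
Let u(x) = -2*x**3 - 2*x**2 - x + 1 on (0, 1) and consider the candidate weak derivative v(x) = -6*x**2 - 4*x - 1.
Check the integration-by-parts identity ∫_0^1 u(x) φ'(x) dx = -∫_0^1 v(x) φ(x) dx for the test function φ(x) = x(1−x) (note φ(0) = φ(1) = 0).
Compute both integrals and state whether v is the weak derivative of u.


LHS = 4/5, RHS = 4/5. Yes, v = u' weakly.

u(x) = -2*x**3 - 2*x**2 - x + 1, classical derivative u'(x) = -6*x**2 - 4*x - 1.
φ(x) = x(1−x), so φ'(x) = 1 - 2*x.
Note φ(0) = φ(1) = 0, so the boundary term u·φ vanishes.
LHS = ∫_0^1 u(x) φ'(x) dx = ∫_0^1 (4*x^4 + 2*x^3 - 3*x + 1) dx. Term by term:
  ∫_0^1 4*x^4 dx = 4/5;  ∫_0^1 2*x^3 dx = 1/2;  ∫_0^1 -3*x dx = -3/2;
  ∫_0^1 1 dx = 1.
Sum: 4/5 + 1/2 − 3/2 + 1 = 4/5.
So LHS = 4/5.
∫_0^1 v(x) φ(x) dx = ∫_0^1 (6*x^4 - 2*x^3 - 3*x^2 - x) dx. Term by term:
  ∫_0^1 6*x^4 dx = 6/5;  ∫_0^1 -2*x^3 dx = -1/2;  ∫_0^1 -3*x^2 dx = -1;
  ∫_0^1 -x dx = -1/2.
Sum: 6/5 − 1/2 − 1 − 1/2 = -4/5.
So RHS = -∫_0^1 v(x) φ(x) dx = 4/5.
LHS = RHS, so the identity holds for this test φ.
Moreover u is smooth here and v(x) = u'(x) = -6*x**2 - 4*x - 1 pointwise, so the identity holds for every test function. Hence v is the weak derivative of u.


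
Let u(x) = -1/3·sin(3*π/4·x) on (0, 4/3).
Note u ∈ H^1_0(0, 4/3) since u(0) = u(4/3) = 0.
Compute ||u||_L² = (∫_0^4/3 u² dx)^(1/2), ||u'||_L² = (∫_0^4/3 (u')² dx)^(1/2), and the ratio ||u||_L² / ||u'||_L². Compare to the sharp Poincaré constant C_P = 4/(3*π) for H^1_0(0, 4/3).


||u||_L² / ||u'||_L² = 4/(3*π) = C_P.

u(x) = -1/3·sin(3*π/4·x), so u'(x) = -π*cos(3*π*x/4)/4.
Writing u(x) = A·sin(kπx/L) with A = -1/3 and k = 1, use ∫_0^L sin²(kπx/L) dx = L/2 and ∫_0^L cos²(kπx/L) dx = L/2.
u² = 1/9·sin²(3*π/4·x) and (u')² = π^2/16·cos²(3*π/4·x), and each of sin², cos² integrates to L/2 = 2/3 over (0, 4/3).
∫_0^4/3 u² dx = 2/27, so ||u||_L² = sqrt(6)/9.
∫_0^4/3 (u')² dx = π^2/24, so ||u'||_L² = sqrt(6)*π/12.
Ratio ||u||_L² / ||u'||_L² = 4/(3*π).
Sharp Poincaré constant on H^1_0(0, 4/3) is C_P = L/π = 4/(3*π), achieved by sin(3*π/4·x).
This is the k = 1 eigenfunction (up to amplitude), so the ratio equals the sharp Poincaré constant exactly.


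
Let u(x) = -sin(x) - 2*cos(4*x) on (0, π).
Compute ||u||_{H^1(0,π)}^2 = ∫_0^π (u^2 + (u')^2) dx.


||u||_{H^1(0,π)}^2 = -136/15 + 35*π

u'(x) = 8*sin(4*x) - cos(x).
Expand u² and (u')² and integrate term by term on (0, π), using: for integers n ≥ 1, ∫_0^π sin²(nx) dx = ∫_0^π cos²(nx) dx = π/2; for n ≠ n', ∫_0^π sin(nx)sin(n'x) dx = ∫_0^π cos(nx)cos(n'x) dx = 0; and by product-to-sum, ∫_0^π sin(nx)cos(n'x) dx = ½∫_0^π [sin((n+n')x) + sin((n−n')x)] dx, which is 0 when n+n' is even and 2n/(n²−n'²) when n+n' is odd (it need not vanish on (0, π)).
  u² squared terms: (-1)²·∫sin(x)² dx = 1·π/2 = π/2;  (-2)²·∫cos(4x)² dx = 4·π/2 = 2*π.
  u² cross terms: 2·(-1)·(-2)·∫sin(x)·cos(4x) dx = 4·(-2/15) = -8/15.
  So ∫_0^π u² dx = π/2 + 2*π − 8/15 = -8/15 + 5*π/2.
  (u')² squared terms: (-1)²·∫cos(x)² dx = 1·π/2 = π/2;  (8)²·∫sin(4x)² dx = 64·π/2 = 32*π.
  (u')² cross terms: 2·(-1)·(8)·∫cos(x)·sin(4x) dx = -16·(8/15) = -128/15.
  So ∫_0^π (u')² dx = π/2 + 32*π − 128/15 = -128/15 + 65*π/2.
||u||_{H^1}^2 = (-8/15 + 5*π/2) + (-128/15 + 65*π/2) = -136/15 + 35*π.


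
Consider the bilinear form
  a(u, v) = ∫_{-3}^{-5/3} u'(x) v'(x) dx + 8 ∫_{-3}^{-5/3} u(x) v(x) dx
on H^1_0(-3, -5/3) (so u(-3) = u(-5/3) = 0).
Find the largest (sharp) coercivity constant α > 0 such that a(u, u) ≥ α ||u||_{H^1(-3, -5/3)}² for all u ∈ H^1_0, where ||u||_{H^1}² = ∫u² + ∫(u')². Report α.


α = 1

Coercivity of a(·,·) on H^1_0(-3, -5/3) means a(u, u) ≥ α ||u||_{H^1}² for every u ∈ H^1_0.
The interval has length L = 4/3, and Poincaré/coercivity depend only on L. Here a(u, u) = ∫(u')² + (8)·∫u².
Here c = 8 ≥ 1, so a(u,u) = ∫(u')² + c∫u² ≥ ∫(u')² + ∫u² = ||u||_{H^1}², i.e. α = 1 works. No larger α is possible: a(u,u) ≥ α||u||_{H^1}² means (1−α)∫(u')² ≥ (α−c)∫u², and for the modes u_n = sin(nπ(x−x₀)/L) (x₀ the left endpoint) one has ∫u_n²/∫(u_n')² = (L/(nπ))² → 0, so a(u_n,u_n)/||u_n||_{H^1}² → 1. Hence the optimal constant is α = 1.
Therefore α = 1.


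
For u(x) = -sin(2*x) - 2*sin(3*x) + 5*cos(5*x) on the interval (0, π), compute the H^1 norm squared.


||u||_{H^1(0,π)}^2 = 1040/21 + 695*π/2

u'(x) = -25*sin(5*x) - 2*cos(2*x) - 6*cos(3*x).
Expand u² and (u')² and integrate term by term on (0, π), using: for integers n ≥ 1, ∫_0^π sin²(nx) dx = ∫_0^π cos²(nx) dx = π/2; for n ≠ n', ∫_0^π sin(nx)sin(n'x) dx = ∫_0^π cos(nx)cos(n'x) dx = 0; and by product-to-sum, ∫_0^π sin(nx)cos(n'x) dx = ½∫_0^π [sin((n+n')x) + sin((n−n')x)] dx, which is 0 when n+n' is even and 2n/(n²−n'²) when n+n' is odd (it need not vanish on (0, π)).
  u² squared terms: (-1)²·∫sin(2x)² dx = 1·π/2 = π/2;  (-2)²·∫sin(3x)² dx = 4·π/2 = 2*π;  (5)²·∫cos(5x)² dx = 25·π/2 = 25*π/2.
  u² cross terms: 2·(-1)·(-2)·∫sin(2x)·sin(3x) dx = 4·(0) = 0;  2·(-1)·(5)·∫sin(2x)·cos(5x) dx = -10·(-4/21) = 40/21;  2·(-2)·(5)·∫sin(3x)·cos(5x) dx = -20·(0) = 0.
  So ∫_0^π u² dx = π/2 + 2*π + 25*π/2 + 0 + 40/21 + 0 = 40/21 + 15*π.
  (u')² squared terms: (-25)²·∫sin(5x)² dx = 625·π/2 = 625*π/2;  (-6)²·∫cos(3x)² dx = 36·π/2 = 18*π;  (-2)²·∫cos(2x)² dx = 4·π/2 = 2*π.
  (u')² cross terms: 2·(-25)·(-6)·∫sin(5x)·cos(3x) dx = 300·(0) = 0;  2·(-25)·(-2)·∫sin(5x)·cos(2x) dx = 100·(10/21) = 1000/21;  2·(-6)·(-2)·∫cos(3x)·cos(2x) dx = 24·(0) = 0.
  So ∫_0^π (u')² dx = 625*π/2 + 18*π + 2*π + 0 + 1000/21 + 0 = 1000/21 + 665*π/2.
||u||_{H^1}^2 = (40/21 + 15*π) + (1000/21 + 665*π/2) = 1040/21 + 695*π/2.


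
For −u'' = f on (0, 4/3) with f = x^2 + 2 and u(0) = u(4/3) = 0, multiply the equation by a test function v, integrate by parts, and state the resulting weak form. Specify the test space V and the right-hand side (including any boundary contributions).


V = H^1_0(0, 4/3) (so v(0) = v(4/3) = 0); weak form: ∫_0^4/3 u'v' dx = ∫_0^4/3 (x^2 + 2) v dx for all v ∈ V.

Multiply both sides by a test function v and integrate from 0 to 4/3:
  ∫_0^4/3 −u''(x) v(x) dx = ∫_0^4/3 f(x) v(x) dx.
Integrate the LHS by parts once:
  ∫_0^4/3 −u'' v dx = −[u'(x) v(x)]_0^4/3 + ∫_0^4/3 u'(x) v'(x) dx.
Thus ∫_0^4/3 u'(x) v'(x) dx = ∫_0^4/3 f(x) v(x) dx + [u'(x) v(x)]_0^4/3.
Choose V so that boundary terms are either known or forced to vanish.
u is Dirichlet: u(0) = u(4/3) = 0. Let V = H^1_0(0, 4/3); then v(0) = v(4/3) = 0, and [u' v]_0^4/3 = 0.
Weak formulation: find u (satisfying any essential BC) such that ∫_0^4/3 u'(x) v'(x) dx = ∫_0^4/3 f v dx for all v ∈ V.
Substituting f(x) = x^2 + 2, the right-hand side is ∫_0^4/3 (x^2 + 2) v dx.
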